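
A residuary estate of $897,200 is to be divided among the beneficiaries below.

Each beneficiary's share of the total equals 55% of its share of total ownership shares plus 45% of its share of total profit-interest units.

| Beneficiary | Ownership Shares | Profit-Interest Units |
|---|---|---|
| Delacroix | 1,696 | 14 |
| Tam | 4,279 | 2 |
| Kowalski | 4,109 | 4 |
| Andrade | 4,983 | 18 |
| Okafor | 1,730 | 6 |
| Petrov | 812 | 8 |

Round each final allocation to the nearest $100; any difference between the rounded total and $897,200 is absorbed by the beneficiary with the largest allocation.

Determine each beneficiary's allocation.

Delacroix: $156,200 · Tam: $135,400 · Kowalski: $146,200 · Andrade: $279,400 · Okafor: $95,100 · Petrov: $84,900

Ownership shares total 17,609; profit-interest units total 52.
Blended shares (55% ownership shares + 45% profit-interest units): Delacroix 0.1741; Tam 0.1510; Kowalski 0.1630; Andrade 0.3114; Okafor 0.1060; Petrov 0.0946.
Raw shares: Delacroix 156,226.53; Tam 135,439.61; Kowalski 146,204.13; Andrade 279,395.61; Okafor 95,065.47; Petrov 84,868.66.
At nearest $100: Delacroix $156,200; Tam $135,400; Kowalski $146,200; Andrade $279,400; Okafor $95,100; Petrov $84,900. Sum = $897,200.
Sum already equals the total — no adjustment.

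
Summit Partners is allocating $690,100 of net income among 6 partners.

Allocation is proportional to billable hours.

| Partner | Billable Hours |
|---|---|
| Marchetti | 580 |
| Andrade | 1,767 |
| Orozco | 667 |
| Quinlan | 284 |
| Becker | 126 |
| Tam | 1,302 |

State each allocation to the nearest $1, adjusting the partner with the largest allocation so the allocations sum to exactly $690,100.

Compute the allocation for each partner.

Combined billable hours = 4,726.
Proportional shares: Marchetti 580/4,726 × $690,100 = 84,692.76; Andrade 1,767/4,726 × $690,100 = 258,020.88; Orozco 667/4,726 × $690,100 = 97,396.68; Quinlan 284/4,726 × $690,100 = 41,470.25; Becker 126/4,726 × $690,100 = 18,398.77; Tam 1,302/4,726 × $690,100 = 190,120.65.
Rounded to nearest $1: Marchetti $84,693; Andrade $258,021; Orozco $97,397; Quinlan $41,470; Becker $18,399; Tam $190,121. Sum = $690,101.
Difference $690,100 − $690,101 = −$1 applied to largest allocation (Andrade): Andrade becomes $258,020.

Marchetti: $84,693; Andrade: $258,020; Orozco: $97,397; Quinlan: $41,470; Becker: $18,399; Tam: $190,121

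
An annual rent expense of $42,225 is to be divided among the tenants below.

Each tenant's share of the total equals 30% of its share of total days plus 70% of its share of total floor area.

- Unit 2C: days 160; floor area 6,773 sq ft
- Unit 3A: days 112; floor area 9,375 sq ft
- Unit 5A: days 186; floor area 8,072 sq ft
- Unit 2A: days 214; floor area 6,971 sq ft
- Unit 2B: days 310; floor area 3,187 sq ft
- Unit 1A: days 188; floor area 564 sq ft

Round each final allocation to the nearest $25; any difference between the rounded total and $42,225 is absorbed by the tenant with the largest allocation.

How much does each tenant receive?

Totals — days 1,170, floor area 34,942.
Combined weights (30% days + 70% floor area): Unit 2C 0.1767; Unit 3A 0.2165; Unit 5A 0.2094; Unit 2A 0.1945; Unit 2B 0.1433; Unit 1A 0.0595.
Unrounded shares: Unit 2C 7,461.60; Unit 3A 9,142.94; Unit 5A 8,841.93; Unit 2A 8,213.74; Unit 2B 6,052.24; Unit 1A 2,512.55.
At nearest $25: Unit 2C $7,450; Unit 3A $9,150; Unit 5A $8,850; Unit 2A $8,225; Unit 2B $6,050; Unit 1A $2,525. Sum = $42,250.
Difference $42,225 − $42,250 = −$25 applied to largest allocation (Unit 3A): Unit 3A becomes $9,125.

Unit 2C: $7,450; Unit 3A: $9,125; Unit 5A: $8,850; Unit 2A: $8,225; Unit 2B: $6,050; Unit 1A: $2,525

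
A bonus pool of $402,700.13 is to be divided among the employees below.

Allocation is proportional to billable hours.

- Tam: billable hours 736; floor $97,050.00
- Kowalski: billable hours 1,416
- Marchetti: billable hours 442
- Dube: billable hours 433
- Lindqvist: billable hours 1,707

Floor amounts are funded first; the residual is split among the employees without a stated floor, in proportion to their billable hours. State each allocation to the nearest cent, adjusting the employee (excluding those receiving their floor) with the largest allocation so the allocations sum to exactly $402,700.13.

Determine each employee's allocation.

Tam: $97,050.00 | Kowalski: $108,254.27 | Marchetti: $33,791.23 | Dube: $33,103.18 | Lindqvist: $130,501.45

Guaranteed amounts: Tam $97,050.00. Remaining pool $305,650.13.
Remaining pool split over remaining billable hours 3,998: Kowalski 108,254.2732 → $108,254.27; Marchetti 33,791.23498 → $33,791.23; Dube 33,103.1782 → $33,103.18; Lindqvist 130,501.4437 → $130,501.44.
Rounding difference +$0.01 applied to Lindqvist → $130,501.45.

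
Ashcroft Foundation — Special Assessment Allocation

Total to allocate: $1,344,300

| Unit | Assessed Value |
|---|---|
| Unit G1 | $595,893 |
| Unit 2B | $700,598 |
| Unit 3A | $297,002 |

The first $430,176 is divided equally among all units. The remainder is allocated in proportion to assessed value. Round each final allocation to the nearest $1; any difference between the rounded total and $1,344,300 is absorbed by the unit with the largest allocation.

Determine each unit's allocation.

Unit G1: $485,232 | Unit 2B: $545,298 | Unit 3A: $313,770

$430,176 shared equally gives $143,392 per unit.
Remainder $914,124 by assessed value (total 1,593,493): Unit G1 341,840.28 → $341,840; Unit 2B 401,905.40 → $401,905; Unit 3A 170,378.32 → $170,378.
Rounding difference +$1 on remainder applied to Unit 2B.
Totals: Unit G1 $143,392 + $341,840 = $485,232; Unit 2B $143,392 + $401,906 = $545,298; Unit 3A $143,392 + $170,378 = $313,770.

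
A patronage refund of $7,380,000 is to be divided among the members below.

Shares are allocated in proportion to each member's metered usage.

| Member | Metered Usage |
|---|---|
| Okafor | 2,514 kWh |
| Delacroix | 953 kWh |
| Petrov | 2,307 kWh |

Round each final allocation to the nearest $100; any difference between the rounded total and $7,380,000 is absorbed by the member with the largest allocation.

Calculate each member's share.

Sum of metered usage: 5,774.
Unrounded shares: Okafor 2,514/5,774 × $7,380,000 = 3,213,252.51; Delacroix 953/5,774 × $7,380,000 = 1,218,070.66; Petrov 2,307/5,774 × $7,380,000 = 2,948,676.83.
Rounded to nearest $100: Okafor $3,213,300; Delacroix $1,218,100; Petrov $2,948,700. Sum = $7,380,100.
Difference $7,380,000 − $7,380,100 = −$100 applied to largest allocation (Okafor): Okafor becomes $3,213,200.

Okafor: $3,213,200 · Delacroix: $1,218,100 · Petrov: $2,948,700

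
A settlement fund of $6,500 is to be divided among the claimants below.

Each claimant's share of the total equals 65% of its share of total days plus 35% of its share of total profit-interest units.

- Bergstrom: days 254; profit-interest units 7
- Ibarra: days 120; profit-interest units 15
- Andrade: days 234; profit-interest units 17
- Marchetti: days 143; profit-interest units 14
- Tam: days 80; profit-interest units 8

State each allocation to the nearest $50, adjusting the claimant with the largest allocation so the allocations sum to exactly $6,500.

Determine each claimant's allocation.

Bergstrom: $1,550 | Ibarra: $1,150 | Andrade: $1,850 | Marchetti: $1,250 | Tam: $700

Days total 831; profit-interest units total 61.
Composite weights (65% days + 35% profit-interest units): Bergstrom 0.2388; Ibarra 0.1799; Andrade 0.2806; Marchetti 0.1922; Tam 0.1085.
Raw shares: Bergstrom 1,552.46; Ibarra 1,169.53; Andrade 1,823.73; Marchetti 1,249.18; Tam 705.10.
Rounded to nearest $50: Bergstrom $1,550; Ibarra $1,150; Andrade $1,800; Marchetti $1,250; Tam $700. Sum = $6,450.
Difference $6,500 − $6,450 = +$50 applied to largest allocation (Andrade): Andrade becomes $1,850.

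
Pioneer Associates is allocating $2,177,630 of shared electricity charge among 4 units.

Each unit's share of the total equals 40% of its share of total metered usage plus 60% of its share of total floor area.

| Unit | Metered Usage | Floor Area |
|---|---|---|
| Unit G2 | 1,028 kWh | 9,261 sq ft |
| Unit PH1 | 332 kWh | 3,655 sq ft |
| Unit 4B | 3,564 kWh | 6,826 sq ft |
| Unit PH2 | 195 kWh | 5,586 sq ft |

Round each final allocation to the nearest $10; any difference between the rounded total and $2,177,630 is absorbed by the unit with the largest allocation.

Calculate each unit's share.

Metered usage total 5,119; floor area total 25,328.
Combined weights (40% metered usage + 60% floor area): Unit G2 0.2997; Unit PH1 0.1125; Unit 4B 0.4402; Unit PH2 0.1476.
Unrounded shares: Unit G2 652,665.87; Unit PH1 245,041.27; Unit 4B 958,580.44; Unit PH2 321,342.43.
At nearest $10: Unit G2 $652,670; Unit PH1 $245,040; Unit 4B $958,580; Unit PH2 $321,340. Sum = $2,177,630.
No rounding difference to absorb.

Unit G2: $652,670 · Unit PH1: $245,040 · Unit 4B: $958,580 · Unit PH2: $321,340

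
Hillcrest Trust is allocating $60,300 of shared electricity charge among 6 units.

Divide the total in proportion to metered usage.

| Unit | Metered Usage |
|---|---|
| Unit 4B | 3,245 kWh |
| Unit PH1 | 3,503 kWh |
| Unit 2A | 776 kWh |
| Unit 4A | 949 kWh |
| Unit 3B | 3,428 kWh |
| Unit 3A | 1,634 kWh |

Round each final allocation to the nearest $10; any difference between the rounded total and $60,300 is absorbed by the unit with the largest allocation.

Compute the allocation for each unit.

Sum of metered usage: 13,535.
Proportional shares: Unit 4B 3,245/13,535 × $60,300 = 14,456.85; Unit PH1 3,503/13,535 × $60,300 = 15,606.27; Unit 2A 776/13,535 × $60,300 = 3,457.17; Unit 4A 949/13,535 × $60,300 = 4,227.91; Unit 3B 3,428/13,535 × $60,300 = 15,272.14; Unit 3A 1,634/13,535 × $60,300 = 7,279.66.
Rounded to nearest $10: Unit 4B $14,460; Unit PH1 $15,610; Unit 2A $3,460; Unit 4A $4,230; Unit 3B $15,270; Unit 3A $7,280. Sum = $60,310.
Difference $60,300 − $60,310 = −$10 applied to largest allocation (Unit PH1): Unit PH1 becomes $15,600.

Unit 4B: $14,460 | Unit PH1: $15,600 | Unit 2A: $3,460 | Unit 4A: $4,230 | Unit 3B: $15,270 | Unit 3A: $7,280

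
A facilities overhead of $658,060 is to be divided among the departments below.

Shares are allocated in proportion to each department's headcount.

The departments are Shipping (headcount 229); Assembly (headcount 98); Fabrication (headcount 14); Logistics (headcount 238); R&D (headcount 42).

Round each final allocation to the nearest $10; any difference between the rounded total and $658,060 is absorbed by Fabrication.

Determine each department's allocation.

Shipping: $242,670; Assembly: $103,850; Fabrication: $14,830; Logistics: $252,200; R&D: $44,510

Headcount total: 621.
Proportional shares: Shipping 229/621 × $658,060 = 242,666.25; Assembly 98/621 × $658,060 = 103,848.44; Fabrication 14/621 × $658,060 = 14,835.49; Logistics 238/621 × $658,060 = 252,203.35; R&D 42/621 × $658,060 = 44,506.47.
After rounding ($10): Shipping $242,670; Assembly $103,850; Fabrication $14,840; Logistics $252,200; R&D $44,510. Sum = $658,070.
Difference $658,060 − $658,070 = −$10 applied to Fabrication: Fabrication becomes $14,830.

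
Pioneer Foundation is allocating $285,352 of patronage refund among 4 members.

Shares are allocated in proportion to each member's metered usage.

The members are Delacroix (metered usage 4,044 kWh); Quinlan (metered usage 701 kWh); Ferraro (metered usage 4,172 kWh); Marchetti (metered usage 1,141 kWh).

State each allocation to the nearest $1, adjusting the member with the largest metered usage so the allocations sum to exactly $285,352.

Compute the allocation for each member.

Sum of metered usage: 4,044 + 701 + 4,172 + 1,141 = 10,058.
Pro-rata amounts: Delacroix 114,730.91; Quinlan 19,887.83; Ferraro 118,362.35; Marchetti 32,370.91.
After rounding ($1): Delacroix $114,731; Quinlan $19,888; Ferraro $118,362; Marchetti $32,371. Sum = $285,352.
No rounding difference to absorb.

Delacroix: $114,731 · Quinlan: $19,888 · Ferraro: $118,362 · Marchetti: $32,371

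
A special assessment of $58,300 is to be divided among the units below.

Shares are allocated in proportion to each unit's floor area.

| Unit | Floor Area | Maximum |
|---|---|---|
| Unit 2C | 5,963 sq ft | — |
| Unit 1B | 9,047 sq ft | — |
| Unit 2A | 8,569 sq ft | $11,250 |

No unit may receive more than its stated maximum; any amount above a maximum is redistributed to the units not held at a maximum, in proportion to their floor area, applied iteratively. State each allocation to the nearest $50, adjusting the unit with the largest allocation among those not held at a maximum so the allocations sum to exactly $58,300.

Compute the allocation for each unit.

Total floor area = 23,579.
Pro-rata shares before constraints: Unit 2C 14,743.75; Unit 1B 22,369.06; Unit 2A 21,187.19.
Capped: Unit 2A ($11,250); balance $47,050 reallocated over remaining floor area 15,010.
Remaining shares: Unit 2C 18,691.48 → $18,700; Unit 1B 28,358.52 → $28,350.

Unit 2C: $18,700 | Unit 1B: $28,350 | Unit 2A: $11,250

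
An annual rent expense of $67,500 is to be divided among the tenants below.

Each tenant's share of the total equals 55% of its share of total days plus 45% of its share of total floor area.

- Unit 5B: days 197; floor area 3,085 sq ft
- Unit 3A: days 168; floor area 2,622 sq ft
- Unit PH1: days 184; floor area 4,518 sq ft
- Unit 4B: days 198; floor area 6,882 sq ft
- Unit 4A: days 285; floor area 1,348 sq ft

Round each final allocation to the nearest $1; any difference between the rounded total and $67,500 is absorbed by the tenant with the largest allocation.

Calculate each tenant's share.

Unit 5B: $12,164 | Unit 3A: $10,359 | Unit PH1: $14,055 | Unit 4B: $18,451 | Unit 4A: $12,471

Days total 1,032; floor area total 18,455.
Composite weights (55% days + 45% floor area): Unit 5B 0.1802; Unit 3A 0.1535; Unit PH1 0.2082; Unit 4B 0.2733; Unit 4A 0.1848.
Proportional shares: Unit 5B 12,164.43; Unit 3A 10,359.14; Unit PH1 14,055.34; Unit 4B 18,449.87; Unit 4A 12,471.21.
Rounded to nearest $1: Unit 5B $12,164; Unit 3A $10,359; Unit PH1 $14,055; Unit 4B $18,450; Unit 4A $12,471. Sum = $67,499.
Difference $67,500 − $67,499 = +$1 applied to largest allocation (Unit 4B): Unit 4B becomes $18,451.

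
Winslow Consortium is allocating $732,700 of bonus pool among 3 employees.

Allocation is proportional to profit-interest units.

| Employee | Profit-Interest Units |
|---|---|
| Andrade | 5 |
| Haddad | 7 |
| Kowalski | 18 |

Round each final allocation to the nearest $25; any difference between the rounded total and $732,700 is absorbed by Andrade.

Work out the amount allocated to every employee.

Combined profit-interest units = 30.
Proportional shares: Andrade 5/30 × $732,700 = 122,116.67; Haddad 7/30 × $732,700 = 170,963.33; Kowalski 18/30 × $732,700 = 439,620.00.
At nearest $25: Andrade $122,125; Haddad $170,975; Kowalski $439,625. Sum = $732,725.
Difference $732,700 − $732,725 = −$25 applied to Andrade: Andrade becomes $122,100.

Andrade: $122,100 | Haddad: $170,975 | Kowalski: $439,625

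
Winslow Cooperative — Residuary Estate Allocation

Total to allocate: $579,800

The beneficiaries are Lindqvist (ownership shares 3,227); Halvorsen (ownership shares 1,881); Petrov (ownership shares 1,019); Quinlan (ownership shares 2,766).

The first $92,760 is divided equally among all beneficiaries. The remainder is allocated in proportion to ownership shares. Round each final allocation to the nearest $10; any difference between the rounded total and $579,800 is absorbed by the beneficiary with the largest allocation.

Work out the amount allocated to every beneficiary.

$92,760 shared equally gives $23,190 per beneficiary.
Remainder $487,040 by ownership shares (total 8,893): Lindqvist 176,732.05 → $176,730; Halvorsen 103,016.11 → $103,020; Petrov 55,807.24 → $55,810; Quinlan 151,484.61 → $151,480.
Totals: Lindqvist $23,190 + $176,730 = $199,920; Halvorsen $23,190 + $103,020 = $126,210; Petrov $23,190 + $55,810 = $79,000; Quinlan $23,190 + $151,480 = $174,670.

Lindqvist: $199,920 · Halvorsen: $126,210 · Petrov: $79,000 · Quinlan: $174,670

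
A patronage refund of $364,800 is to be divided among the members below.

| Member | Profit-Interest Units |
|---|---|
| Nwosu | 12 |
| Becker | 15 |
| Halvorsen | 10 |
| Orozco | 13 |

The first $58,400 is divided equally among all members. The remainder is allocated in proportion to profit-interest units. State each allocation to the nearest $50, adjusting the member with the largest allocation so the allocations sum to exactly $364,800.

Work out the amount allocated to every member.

Equal tier: $58,400 ÷ 4 = $14,600 apiece.
Remainder $306,400 by profit-interest units (total 50): Nwosu 73,536.00 → $73,550; Becker 91,920.00 → $91,900; Halvorsen 61,280.00 → $61,300; Orozco 79,664.00 → $79,650.
Totals: Nwosu $14,600 + $73,550 = $88,150; Becker $14,600 + $91,900 = $106,500; Halvorsen $14,600 + $61,300 = $75,900; Orozco $14,600 + $79,650 = $94,250.

Nwosu: $88,150; Becker: $106,500; Halvorsen: $75,900; Orozco: $94,250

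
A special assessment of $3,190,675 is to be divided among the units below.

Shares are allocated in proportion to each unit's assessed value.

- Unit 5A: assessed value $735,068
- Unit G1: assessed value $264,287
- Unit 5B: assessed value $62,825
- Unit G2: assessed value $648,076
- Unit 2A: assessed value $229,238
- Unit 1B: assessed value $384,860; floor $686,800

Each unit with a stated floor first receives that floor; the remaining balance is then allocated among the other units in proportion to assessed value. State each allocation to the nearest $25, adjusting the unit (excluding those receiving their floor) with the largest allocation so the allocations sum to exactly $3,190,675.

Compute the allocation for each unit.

Minimums first: Unit 1B $686,800. Remaining pool $2,503,875.
Remaining pool split over remaining assessed value 1,939,494: Unit 5A 948,968.33 → $948,975; Unit G1 341,192.92 → $341,200; Unit 5B 81,106.69 → $81,100; Unit G2 836,662.19 → $836,650; Unit 2A 295,944.87 → $295,950.

Unit 5A: $948,975 | Unit G1: $341,200 | Unit 5B: $81,100 | Unit G2: $836,650 | Unit 2A: $295,950 | Unit 1B: $686,800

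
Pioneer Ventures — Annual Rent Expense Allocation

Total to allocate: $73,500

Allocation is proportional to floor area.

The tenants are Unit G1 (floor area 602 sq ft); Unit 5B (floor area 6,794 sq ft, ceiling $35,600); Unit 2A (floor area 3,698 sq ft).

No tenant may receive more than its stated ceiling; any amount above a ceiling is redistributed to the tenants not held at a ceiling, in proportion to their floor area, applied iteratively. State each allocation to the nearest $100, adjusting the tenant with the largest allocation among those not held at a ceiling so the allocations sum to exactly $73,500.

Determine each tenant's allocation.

Sum of floor area: 11,094.
Proportional shares (ignoring caps): Unit G1 3,988.37; Unit 5B 45,011.63; Unit 2A 24,500.00.
Cap binds for Unit 5B ($35,600); residual $37,900 reallocated over remaining floor area 4,300.
Shares after redistribution: Unit G1 5,306.00 → $5,300; Unit 2A 32,594.00 → $32,600.

Unit G1: $5,300 · Unit 5B: $35,600 · Unit 2A: $32,600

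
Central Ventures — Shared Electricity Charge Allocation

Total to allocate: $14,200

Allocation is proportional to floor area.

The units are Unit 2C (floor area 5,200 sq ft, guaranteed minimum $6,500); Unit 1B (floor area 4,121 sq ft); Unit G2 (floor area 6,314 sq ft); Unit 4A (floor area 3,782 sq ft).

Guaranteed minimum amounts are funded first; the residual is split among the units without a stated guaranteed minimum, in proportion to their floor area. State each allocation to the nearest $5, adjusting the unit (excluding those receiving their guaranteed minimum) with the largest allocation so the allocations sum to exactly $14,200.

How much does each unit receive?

Unit 2C: $6,500 · Unit 1B: $2,230 · Unit G2: $3,420 · Unit 4A: $2,050

Minimums first: Unit 2C $6,500. Balance $7,700.
Balance split over remaining floor area 14,217: Unit 1B 2,231.95 → $2,230; Unit G2 3,419.69 → $3,420; Unit 4A 2,048.35 → $2,050.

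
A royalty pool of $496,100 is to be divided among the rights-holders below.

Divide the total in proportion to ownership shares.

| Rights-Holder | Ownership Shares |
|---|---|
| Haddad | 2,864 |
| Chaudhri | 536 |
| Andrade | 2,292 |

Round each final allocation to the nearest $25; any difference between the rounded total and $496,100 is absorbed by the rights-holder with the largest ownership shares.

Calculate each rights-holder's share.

Combined ownership shares = 5,692.
Pro-rata amounts: Haddad 2,864/5,692 × $496,100 = 249,618.83; Chaudhri 536/5,692 × $496,100 = 46,716.37; Andrade 2,292/5,692 × $496,100 = 199,764.79.
At nearest $25: Haddad $249,625; Chaudhri $46,725; Andrade $199,775. Sum = $496,125.
Difference $496,100 − $496,125 = −$25 applied to largest ownership shares (Haddad): Haddad becomes $249,600.

Haddad: $249,600 · Chaudhri: $46,725 · Andrade: $199,775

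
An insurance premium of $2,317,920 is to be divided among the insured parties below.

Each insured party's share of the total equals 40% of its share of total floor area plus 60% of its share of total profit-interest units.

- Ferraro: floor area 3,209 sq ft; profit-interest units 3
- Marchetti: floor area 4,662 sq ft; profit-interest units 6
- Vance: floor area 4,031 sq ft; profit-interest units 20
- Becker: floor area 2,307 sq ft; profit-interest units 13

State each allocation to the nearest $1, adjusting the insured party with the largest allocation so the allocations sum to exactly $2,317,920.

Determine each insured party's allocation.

Totals — floor area 14,209, profit-interest units 42.
Composite weights (40% floor area + 60% profit-interest units): Ferraro 0.1332; Marchetti 0.2170; Vance 0.3992; Becker 0.2507.
Proportional shares: Ferraro 308,733.62; Marchetti 502,884.45; Vance 925,294.33; Becker 581,007.60.
After rounding ($1): Ferraro $308,734; Marchetti $502,884; Vance $925,294; Becker $581,008. Sum = $2,317,920.
Sum already equals the total — no adjustment.

Ferraro: $308,734 | Marchetti: $502,884 | Vance: $925,294 | Becker: $581,008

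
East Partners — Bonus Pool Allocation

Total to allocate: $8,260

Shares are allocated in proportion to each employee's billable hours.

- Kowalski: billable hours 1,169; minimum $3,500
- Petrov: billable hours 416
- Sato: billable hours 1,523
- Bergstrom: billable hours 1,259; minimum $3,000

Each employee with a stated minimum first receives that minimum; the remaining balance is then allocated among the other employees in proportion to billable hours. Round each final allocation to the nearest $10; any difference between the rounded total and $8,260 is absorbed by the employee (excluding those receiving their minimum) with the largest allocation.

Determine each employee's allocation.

Kowalski: $3,500 | Petrov: $380 | Sato: $1,380 | Bergstrom: $3,000

Minimums first: Kowalski $3,500; Bergstrom $3,000. Remaining pool $1,760.
Remaining pool split over remaining billable hours 1,939: Petrov 377.60 → $380; Sato 1,382.40 → $1,380.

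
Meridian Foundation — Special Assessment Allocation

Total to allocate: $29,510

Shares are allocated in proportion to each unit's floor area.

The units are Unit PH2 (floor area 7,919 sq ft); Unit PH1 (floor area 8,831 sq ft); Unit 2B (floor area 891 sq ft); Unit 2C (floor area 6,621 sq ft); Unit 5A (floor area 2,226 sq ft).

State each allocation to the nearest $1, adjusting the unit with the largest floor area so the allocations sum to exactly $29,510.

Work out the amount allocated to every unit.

Total floor area = 7,919 + 8,831 + 891 + 6,621 + 2,226 = 26,488.
Unrounded shares: Unit PH2 8,822.47; Unit PH1 9,838.52; Unit 2B 992.65; Unit 2C 7,376.39; Unit 5A 2,479.96.
At nearest $1: Unit PH2 $8,822; Unit PH1 $9,839; Unit 2B $993; Unit 2C $7,376; Unit 5A $2,480. Sum = $29,510.
Sum already equals the total — no adjustment.

Unit PH2: $8,822 | Unit PH1: $9,839 | Unit 2B: $993 | Unit 2C: $7,376 | Unit 5A: $2,480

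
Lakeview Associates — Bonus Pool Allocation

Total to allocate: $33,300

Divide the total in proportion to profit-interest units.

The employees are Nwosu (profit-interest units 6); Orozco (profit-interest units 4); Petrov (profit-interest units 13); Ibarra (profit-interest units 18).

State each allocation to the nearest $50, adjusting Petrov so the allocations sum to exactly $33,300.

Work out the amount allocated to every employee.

Nwosu: $4,850; Orozco: $3,250; Petrov: $10,600; Ibarra: $14,600

Combined profit-interest units = 41.
Raw shares: Nwosu 6/41 × $33,300 = 4,873.17; Orozco 4/41 × $33,300 = 3,248.78; Petrov 13/41 × $33,300 = 10,558.54; Ibarra 18/41 × $33,300 = 14,619.51.
After rounding ($50): Nwosu $4,850; Orozco $3,250; Petrov $10,550; Ibarra $14,600. Sum = $33,250.
Difference $33,300 − $33,250 = +$50 applied to Petrov: Petrov becomes $10,600.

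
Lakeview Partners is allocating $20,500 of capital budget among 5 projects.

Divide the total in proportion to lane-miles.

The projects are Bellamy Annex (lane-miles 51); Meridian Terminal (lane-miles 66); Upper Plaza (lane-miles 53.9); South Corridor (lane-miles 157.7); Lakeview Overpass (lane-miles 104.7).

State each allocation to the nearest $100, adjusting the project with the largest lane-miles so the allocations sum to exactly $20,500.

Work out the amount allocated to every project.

Bellamy Annex: $2,400; Meridian Terminal: $3,100; Upper Plaza: $2,600; South Corridor: $7,400; Lakeview Overpass: $5,000

Sum of lane-miles: 433.3.
Pro-rata amounts: Bellamy Annex 51/433.3 × $20,500 = 2,412.88; Meridian Terminal 66/433.3 × $20,500 = 3,122.55; Upper Plaza 53.9/433.3 × $20,500 = 2,550.08; South Corridor 157.7/433.3 × $20,500 = 7,461.00; Lakeview Overpass 104.7/433.3 × $20,500 = 4,953.50.
After rounding ($100): Bellamy Annex $2,400; Meridian Terminal $3,100; Upper Plaza $2,600; South Corridor $7,500; Lakeview Overpass $5,000. Sum = $20,600.
Difference $20,500 − $20,600 = −$100 applied to largest lane-miles (South Corridor): South Corridor becomes $7,400.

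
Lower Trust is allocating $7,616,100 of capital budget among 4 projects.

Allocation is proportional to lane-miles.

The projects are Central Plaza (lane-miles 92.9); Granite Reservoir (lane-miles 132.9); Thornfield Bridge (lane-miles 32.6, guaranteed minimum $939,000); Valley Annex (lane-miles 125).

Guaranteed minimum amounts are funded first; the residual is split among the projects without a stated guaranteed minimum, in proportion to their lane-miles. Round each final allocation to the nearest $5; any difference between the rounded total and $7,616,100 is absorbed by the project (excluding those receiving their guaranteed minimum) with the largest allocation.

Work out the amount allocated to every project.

Central Plaza: $1,768,250; Granite Reservoir: $2,529,610; Thornfield Bridge: $939,000; Valley Annex: $2,379,240

Fund the minimums — Thornfield Bridge $939,000. Remaining pool $6,677,100.
Remaining pool split over remaining lane-miles 350.8: Central Plaza 1,768,251.40 → $1,768,250; Granite Reservoir 2,529,608.30 → $2,529,610; Valley Annex 2,379,240.31 → $2,379,240.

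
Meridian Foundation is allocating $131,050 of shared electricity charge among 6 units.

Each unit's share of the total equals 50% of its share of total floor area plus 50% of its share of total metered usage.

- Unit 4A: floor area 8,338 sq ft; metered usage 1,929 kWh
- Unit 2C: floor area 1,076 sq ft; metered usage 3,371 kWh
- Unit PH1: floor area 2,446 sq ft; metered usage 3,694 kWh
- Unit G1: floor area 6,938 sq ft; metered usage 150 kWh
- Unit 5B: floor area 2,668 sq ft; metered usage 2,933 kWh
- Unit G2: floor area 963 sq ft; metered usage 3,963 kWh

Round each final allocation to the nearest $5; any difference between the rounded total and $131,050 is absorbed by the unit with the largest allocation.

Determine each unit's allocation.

Floor area total 22,429; metered usage total 16,040.
Combined weights (50% floor area + 50% metered usage): Unit 4A 0.2460; Unit 2C 0.1291; Unit PH1 0.1697; Unit G1 0.1593; Unit 5B 0.1509; Unit G2 0.1450.
Pro-rata amounts: Unit 4A 32,239.13; Unit 2C 16,914.34; Unit PH1 22,236.20; Unit G1 20,881.72; Unit 5B 19,776.00; Unit G2 19,002.60.
After rounding ($5): Unit 4A $32,240; Unit 2C $16,915; Unit PH1 $22,235; Unit G1 $20,880; Unit 5B $19,775; Unit G2 $19,005. Sum = $131,050.
Sum already equals the total — no adjustment.

Unit 4A: $32,240 | Unit 2C: $16,915 | Unit PH1: $22,235 | Unit G1: $20,880 | Unit 5B: $19,775 | Unit G2: $19,005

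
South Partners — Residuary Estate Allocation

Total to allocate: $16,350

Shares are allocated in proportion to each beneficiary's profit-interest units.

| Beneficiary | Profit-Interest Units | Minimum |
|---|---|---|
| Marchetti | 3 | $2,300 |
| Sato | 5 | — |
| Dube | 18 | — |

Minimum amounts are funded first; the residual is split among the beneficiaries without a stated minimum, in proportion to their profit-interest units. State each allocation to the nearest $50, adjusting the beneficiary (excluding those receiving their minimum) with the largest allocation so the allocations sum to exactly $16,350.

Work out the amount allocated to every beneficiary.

Minimums first: Marchetti $2,300. Balance $14,050.
Balance split over remaining profit-interest units 23: Sato 3,054.35 → $3,050; Dube 10,995.65 → $11,000.

Marchetti: $2,300; Sato: $3,050; Dube: $11,000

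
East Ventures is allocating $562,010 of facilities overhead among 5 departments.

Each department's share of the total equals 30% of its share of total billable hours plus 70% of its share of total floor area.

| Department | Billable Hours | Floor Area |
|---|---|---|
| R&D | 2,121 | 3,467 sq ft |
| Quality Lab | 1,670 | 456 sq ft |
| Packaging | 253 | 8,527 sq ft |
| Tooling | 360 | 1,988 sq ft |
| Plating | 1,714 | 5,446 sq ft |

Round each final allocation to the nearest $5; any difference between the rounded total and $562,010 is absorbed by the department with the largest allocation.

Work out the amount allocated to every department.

Totals — billable hours 6,118, floor area 19,884.
Blended shares (30% billable hours + 70% floor area): R&D 0.2261; Quality Lab 0.0979; Packaging 0.3126; Tooling 0.0876; Plating 0.2758.
Unrounded shares: R&D 127,046.57; Quality Lab 55,044.73; Packaging 175,679.88; Tooling 49,253.85; Plating 154,984.97.
At nearest $5: R&D $127,045; Quality Lab $55,045; Packaging $175,680; Tooling $49,255; Plating $154,985. Sum = $562,010.
Rounded total matches; no reconciliation needed.

R&D: $127,045 · Quality Lab: $55,045 · Packaging: $175,680 · Tooling: $49,255 · Plating: $154,985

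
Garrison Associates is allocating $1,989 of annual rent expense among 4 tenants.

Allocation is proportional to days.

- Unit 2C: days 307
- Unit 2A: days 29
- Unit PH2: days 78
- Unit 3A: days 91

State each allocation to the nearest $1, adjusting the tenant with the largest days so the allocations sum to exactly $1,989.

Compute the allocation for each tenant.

Unit 2C: $1,210; Unit 2A: $114; Unit PH2: $307; Unit 3A: $358

Sum of days: 307 + 29 + 78 + 91 = 505.
Unrounded shares: Unit 2C 1,209.15; Unit 2A 114.22; Unit PH2 307.21; Unit 3A 358.41.
Rounded to nearest $1: Unit 2C $1,209; Unit 2A $114; Unit PH2 $307; Unit 3A $358. Sum = $1,988.
Difference $1,989 − $1,988 = +$1 applied to largest days (Unit 2C): Unit 2C becomes $1,210.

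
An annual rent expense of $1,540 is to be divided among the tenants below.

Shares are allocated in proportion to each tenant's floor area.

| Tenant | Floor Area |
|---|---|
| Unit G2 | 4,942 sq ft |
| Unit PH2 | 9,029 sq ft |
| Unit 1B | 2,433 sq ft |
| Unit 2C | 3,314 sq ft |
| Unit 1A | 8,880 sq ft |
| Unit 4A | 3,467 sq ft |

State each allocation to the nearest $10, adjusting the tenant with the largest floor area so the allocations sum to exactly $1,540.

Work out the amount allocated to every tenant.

Floor area total: 4,942 + 9,029 + 2,433 + 3,314 + 8,880 + 3,467 = 32,065.
Pro-rata amounts: Unit G2 237.35; Unit PH2 433.64; Unit 1B 116.85; Unit 2C 159.16; Unit 1A 426.48; Unit 4A 166.51.
Rounded to nearest $10: Unit G2 $240; Unit PH2 $430; Unit 1B $120; Unit 2C $160; Unit 1A $430; Unit 4A $170. Sum = $1,550.
Difference $1,540 − $1,550 = −$10 applied to largest floor area (Unit PH2): Unit PH2 becomes $420.

Unit G2: $240; Unit PH2: $420; Unit 1B: $120; Unit 2C: $160; Unit 1A: $430; Unit 4A: $170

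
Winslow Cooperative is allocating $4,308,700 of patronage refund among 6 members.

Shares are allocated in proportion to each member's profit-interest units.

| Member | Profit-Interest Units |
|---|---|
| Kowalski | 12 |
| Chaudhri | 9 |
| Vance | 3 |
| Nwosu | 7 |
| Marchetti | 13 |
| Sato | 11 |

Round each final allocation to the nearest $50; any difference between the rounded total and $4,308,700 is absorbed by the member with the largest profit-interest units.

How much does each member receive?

Total profit-interest units = 12 + 9 + 3 + 7 + 13 + 11 = 55.
Raw shares: Kowalski 940,080.00; Chaudhri 705,060.00; Vance 235,020.00; Nwosu 548,380.00; Marchetti 1,018,420.00; Sato 861,740.00.
At nearest $50: Kowalski $940,100; Chaudhri $705,050; Vance $235,000; Nwosu $548,400; Marchetti $1,018,400; Sato $861,750. Sum = $4,308,700.
No rounding difference to absorb.

Kowalski: $940,100 · Chaudhri: $705,050 · Vance: $235,000 · Nwosu: $548,400 · Marchetti: $1,018,400 · Sato: $861,750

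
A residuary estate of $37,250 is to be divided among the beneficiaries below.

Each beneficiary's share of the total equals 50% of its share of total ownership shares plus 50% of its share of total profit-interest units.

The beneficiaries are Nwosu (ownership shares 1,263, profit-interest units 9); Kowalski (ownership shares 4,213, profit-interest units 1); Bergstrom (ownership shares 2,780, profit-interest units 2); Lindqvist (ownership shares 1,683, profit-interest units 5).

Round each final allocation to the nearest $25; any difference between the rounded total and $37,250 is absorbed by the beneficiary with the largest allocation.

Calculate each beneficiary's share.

Nwosu: $12,225 · Kowalski: $9,000 · Bergstrom: $7,400 · Lindqvist: $8,625

Ownership shares total 9,939; profit-interest units total 17.
Blended shares (50% ownership shares + 50% profit-interest units): Nwosu 0.3282; Kowalski 0.2414; Bergstrom 0.1987; Lindqvist 0.2317.
Raw shares: Nwosu 12,227.07; Kowalski 8,990.46; Bergstrom 7,400.70; Lindqvist 8,631.77.
Rounded to nearest $25: Nwosu $12,225; Kowalski $9,000; Bergstrom $7,400; Lindqvist $8,625. Sum = $37,250.
Rounded total matches; no reconciliation needed.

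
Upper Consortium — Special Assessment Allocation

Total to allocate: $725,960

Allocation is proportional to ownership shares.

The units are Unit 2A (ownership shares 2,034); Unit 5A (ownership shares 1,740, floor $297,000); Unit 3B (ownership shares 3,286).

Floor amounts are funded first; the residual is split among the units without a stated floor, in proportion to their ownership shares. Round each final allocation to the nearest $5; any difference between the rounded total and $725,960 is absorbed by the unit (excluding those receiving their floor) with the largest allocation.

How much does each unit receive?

Unit 2A: $164,005; Unit 5A: $297,000; Unit 3B: $264,955

Fund the minimums — Unit 5A $297,000. Residual $428,960.
Residual split over remaining ownership shares 5,320: Unit 2A 164,004.63 → $164,005; Unit 3B 264,955.37 → $264,955.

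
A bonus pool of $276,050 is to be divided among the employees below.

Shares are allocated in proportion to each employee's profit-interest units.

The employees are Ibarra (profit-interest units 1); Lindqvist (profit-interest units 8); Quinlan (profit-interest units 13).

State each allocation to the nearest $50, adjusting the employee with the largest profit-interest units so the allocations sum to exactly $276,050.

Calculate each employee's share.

Ibarra: $12,550 · Lindqvist: $100,400 · Quinlan: $163,100

Combined profit-interest units = 1 + 8 + 13 = 22.
Proportional shares: Ibarra 12,547.73; Lindqvist 100,381.82; Quinlan 163,120.45.
Rounded to nearest $50: Ibarra $12,550; Lindqvist $100,400; Quinlan $163,100. Sum = $276,050.
Rounded total matches; no reconciliation needed.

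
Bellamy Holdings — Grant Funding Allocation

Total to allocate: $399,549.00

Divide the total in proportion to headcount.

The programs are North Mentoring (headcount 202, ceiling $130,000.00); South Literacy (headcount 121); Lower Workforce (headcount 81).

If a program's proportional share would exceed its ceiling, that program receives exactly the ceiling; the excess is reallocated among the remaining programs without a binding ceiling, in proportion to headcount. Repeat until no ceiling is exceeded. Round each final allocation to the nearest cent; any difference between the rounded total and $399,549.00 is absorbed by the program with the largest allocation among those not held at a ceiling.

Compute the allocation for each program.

North Mentoring: $130,000.00 · South Literacy: $161,462.52 · Lower Workforce: $108,086.48

Total headcount = 404.
Unconstrained shares: North Mentoring 199,774.5000; South Literacy 119,666.9035; Lower Workforce 80,107.5965.
Capped: North Mentoring ($130,000.00); residual $269,549.00 reallocated over remaining headcount 202.
Remaining shares: South Literacy 161,462.5198 → $161,462.52; Lower Workforce 108,086.4802 → $108,086.48.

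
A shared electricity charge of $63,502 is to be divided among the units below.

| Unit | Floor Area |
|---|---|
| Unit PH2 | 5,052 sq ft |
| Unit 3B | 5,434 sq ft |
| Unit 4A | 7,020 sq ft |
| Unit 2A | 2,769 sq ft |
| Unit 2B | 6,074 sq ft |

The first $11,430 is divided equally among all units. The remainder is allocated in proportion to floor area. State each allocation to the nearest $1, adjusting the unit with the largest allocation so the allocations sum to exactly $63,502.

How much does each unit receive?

Unit PH2: $12,270; Unit 3B: $13,025; Unit 4A: $16,159; Unit 2A: $7,758; Unit 2B: $14,290

$11,430 shared equally gives $2,286 per unit.
Remainder $52,072 by floor area (total 26,349): Unit PH2 9,983.97 → $9,984; Unit 3B 10,738.90 → $10,739; Unit 4A 13,873.22 → $13,873; Unit 2A 5,472.21 → $5,472; Unit 2B 12,003.69 → $12,004.
Totals: Unit PH2 $2,286 + $9,984 = $12,270; Unit 3B $2,286 + $10,739 = $13,025; Unit 4A $2,286 + $13,873 = $16,159; Unit 2A $2,286 + $5,472 = $7,758; Unit 2B $2,286 + $12,004 = $14,290.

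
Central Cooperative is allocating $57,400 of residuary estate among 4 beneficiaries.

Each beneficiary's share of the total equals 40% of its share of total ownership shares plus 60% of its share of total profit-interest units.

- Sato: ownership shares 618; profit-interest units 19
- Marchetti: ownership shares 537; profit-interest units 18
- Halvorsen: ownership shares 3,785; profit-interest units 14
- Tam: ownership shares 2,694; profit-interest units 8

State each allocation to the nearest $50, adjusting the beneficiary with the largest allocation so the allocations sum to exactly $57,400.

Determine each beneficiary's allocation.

Ownership shares total 7,634; profit-interest units total 59.
Composite weights (40% ownership shares + 60% profit-interest units): Sato 0.2256; Marchetti 0.2112; Halvorsen 0.3407; Tam 0.2225.
Pro-rata amounts: Sato 12,949.54; Marchetti 12,122.20; Halvorsen 19,555.96; Tam 12,772.30.
At nearest $50: Sato $12,950; Marchetti $12,100; Halvorsen $19,550; Tam $12,750. Sum = $57,350.
Difference $57,400 − $57,350 = +$50 applied to largest allocation (Halvorsen): Halvorsen becomes $19,600.

Sato: $12,950 · Marchetti: $12,100 · Halvorsen: $19,600 · Tam: $12,750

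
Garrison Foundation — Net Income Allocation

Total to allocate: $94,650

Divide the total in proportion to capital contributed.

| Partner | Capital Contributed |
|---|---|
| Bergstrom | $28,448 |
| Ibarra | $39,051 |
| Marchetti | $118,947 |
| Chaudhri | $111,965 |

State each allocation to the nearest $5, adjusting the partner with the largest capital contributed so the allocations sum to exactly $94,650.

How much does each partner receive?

Sum of capital contributed: 298,411.
Raw shares: Bergstrom 28,448/298,411 × $94,650 = 9,023.14; Ibarra 39,051/298,411 × $94,650 = 12,386.20; Marchetti 118,947/298,411 × $94,650 = 37,727.61; Chaudhri 111,965/298,411 × $94,650 = 35,513.06.
At nearest $5: Bergstrom $9,025; Ibarra $12,385; Marchetti $37,730; Chaudhri $35,515. Sum = $94,655.
Difference $94,650 − $94,655 = −$5 applied to largest capital contributed (Marchetti): Marchetti becomes $37,725.

Bergstrom: $9,025 | Ibarra: $12,385 | Marchetti: $37,725 | Chaudhri: $35,515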